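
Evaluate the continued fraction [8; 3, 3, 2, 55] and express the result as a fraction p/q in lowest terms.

Start with 55.
2 + 1/(55/1) = 2 + 1/55 = 111/55
3 + 1/(111/55) = 3 + 55/111 = 388/111
3 + 1/(388/111) = 3 + 111/388 = 1275/388
8 + 1/(1275/388) = 8 + 388/1275 = 10588/1275

10588/1275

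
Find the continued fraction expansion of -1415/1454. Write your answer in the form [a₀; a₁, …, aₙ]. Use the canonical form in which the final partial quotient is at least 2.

-1415 ÷ 1454 → quotient -1, remainder 39
1454 ÷ 39 → quotient 37, remainder 11
39 ÷ 11 → quotient 3, remainder 6
11 ÷ 6 → quotient 1, remainder 5
6 ÷ 5 → quotient 1, remainder 1
5 ÷ 1 → quotient 5, remainder 0

[-1; 37, 3, 1, 1, 5]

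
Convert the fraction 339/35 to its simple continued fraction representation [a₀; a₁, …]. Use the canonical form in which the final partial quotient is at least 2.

[9; 1, 2, 5, 2]

⌊339/35⌋ = 9, remainder 24
⌊35/24⌋ = 1, remainder 11
⌊24/11⌋ = 2, remainder 2
⌊11/2⌋ = 5, remainder 1
⌊2/1⌋ = 2, remainder 0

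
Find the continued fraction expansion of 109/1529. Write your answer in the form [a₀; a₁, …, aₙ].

[0; 14, 36, 3]

Run the Euclidean algorithm, recording each quotient:
109 ÷ 1529 → quotient 0, remainder 109
1529 ÷ 109 → quotient 14, remainder 3
109 ÷ 3 → quotient 36, remainder 1
3 ÷ 1 → quotient 3, remainder 0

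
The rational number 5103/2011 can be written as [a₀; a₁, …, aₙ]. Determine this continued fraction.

5103 ÷ 2011 → quotient 2, remainder 1081
2011 ÷ 1081 → quotient 1, remainder 930
1081 ÷ 930 → quotient 1, remainder 151
930 ÷ 151 → quotient 6, remainder 24
151 ÷ 24 → quotient 6, remainder 7
24 ÷ 7 → quotient 3, remainder 3
7 ÷ 3 → quotient 2, remainder 1
3 ÷ 1 → quotient 3, remainder 0

[2; 1, 1, 6, 6, 3, 2, 3]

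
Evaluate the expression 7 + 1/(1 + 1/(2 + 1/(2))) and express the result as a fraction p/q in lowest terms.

Start with 2.
2 + 1/(2/1) = 2 + 1/2 = 5/2
1 + 1/(5/2) = 1 + 2/5 = 7/5
7 + 1/(7/5) = 7 + 5/7 = 54/7

54/7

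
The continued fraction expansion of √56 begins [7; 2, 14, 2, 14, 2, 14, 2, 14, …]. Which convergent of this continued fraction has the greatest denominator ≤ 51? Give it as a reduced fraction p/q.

List convergents until the denominator exceeds the bound:
a_0 = 7: 7/1  (≤ bound)
a_1 = 2: 15/2  (≤ bound)
a_2 = 14: 217/29  (≤ bound)
a_3 = 2: 449/60  (> 51, stop)

217/29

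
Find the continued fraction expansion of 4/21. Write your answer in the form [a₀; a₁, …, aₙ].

[0; 5, 4]

4 = 0·21 + 4, so a_0 = 0
21 = 5·4 + 1, so a_1 = 5
4 = 4·1 + 0, so a_2 = 4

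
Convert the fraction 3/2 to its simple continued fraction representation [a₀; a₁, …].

[1; 2]

⌊3/2⌋ = 1, remainder 1
⌊2/1⌋ = 2, remainder 0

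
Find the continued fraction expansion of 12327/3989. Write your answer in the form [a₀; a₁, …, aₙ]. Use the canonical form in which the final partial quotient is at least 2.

[3; 11, 12, 2, 2, 2, 2]

Repeatedly divide and take the remainder:
12327 ÷ 3989 → quotient 3, remainder 360
3989 ÷ 360 → quotient 11, remainder 29
360 ÷ 29 → quotient 12, remainder 12
29 ÷ 12 → quotient 2, remainder 5
12 ÷ 5 → quotient 2, remainder 2
5 ÷ 2 → quotient 2, remainder 1
2 ÷ 1 → quotient 2, remainder 0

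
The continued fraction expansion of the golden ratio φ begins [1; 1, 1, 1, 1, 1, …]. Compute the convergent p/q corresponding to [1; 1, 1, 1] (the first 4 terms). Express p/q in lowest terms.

5/3

Start with 1.
1 + 1/(1/1) = 1 + 1/1 = 2/1
1 + 1/(2/1) = 1 + 1/2 = 3/2
1 + 1/(3/2) = 1 + 2/3 = 5/3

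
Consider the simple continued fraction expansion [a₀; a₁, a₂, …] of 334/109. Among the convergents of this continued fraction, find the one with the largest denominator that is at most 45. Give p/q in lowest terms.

List convergents until the denominator exceeds the bound:
a_0 = 3: 3/1  (≤ bound)
a_1 = 15: 46/15  (≤ bound)
a_2 = 1: 49/16  (≤ bound)
a_3 = 1: 95/31  (≤ bound)
a_4 = 3: 334/109  (> 45, stop)

95/31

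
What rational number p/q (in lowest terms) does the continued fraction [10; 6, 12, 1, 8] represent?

7166/705

a_0 = 10: 10/1
a_1 = 6: 61/6
a_2 = 12: 742/73
a_3 = 1: 803/79
a_4 = 8: 7166/705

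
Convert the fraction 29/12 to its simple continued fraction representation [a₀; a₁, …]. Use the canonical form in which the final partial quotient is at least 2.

⌊29/12⌋ = 2, remainder 5
⌊12/5⌋ = 2, remainder 2
⌊5/2⌋ = 2, remainder 1
⌊2/1⌋ = 2, remainder 0

[2; 2, 2, 2]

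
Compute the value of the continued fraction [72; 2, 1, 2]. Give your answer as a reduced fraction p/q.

579/8

Use the convergent recurrence hₖ = aₖ·hₖ₋₁ + hₖ₋₂ (and likewise for the denominators kₖ):
a_0 = 72: 72/1
a_1 = 2: 145/2
a_2 = 1: 217/3
a_3 = 2: 579/8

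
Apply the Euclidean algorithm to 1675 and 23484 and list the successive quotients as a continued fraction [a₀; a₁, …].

Repeatedly divide and take the remainder:
1675 = 0·23484 + 1675, so a_0 = 0
23484 = 14·1675 + 34, so a_1 = 14
1675 = 49·34 + 9, so a_2 = 49
34 = 3·9 + 7, so a_3 = 3
9 = 1·7 + 2, so a_4 = 1
7 = 3·2 + 1, so a_5 = 3
2 = 2·1 + 0, so a_6 = 2

[0; 14, 49, 3, 1, 3, 2]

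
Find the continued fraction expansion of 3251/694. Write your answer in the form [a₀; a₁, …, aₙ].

[4; 1, 2, 5, 1, 11, 3]

3251 = 4·694 + 475, so a_0 = 4
694 = 1·475 + 219, so a_1 = 1
475 = 2·219 + 37, so a_2 = 2
219 = 5·37 + 34, so a_3 = 5
37 = 1·34 + 3, so a_4 = 1
34 = 11·3 + 1, so a_5 = 11
3 = 3·1 + 0, so a_6 = 3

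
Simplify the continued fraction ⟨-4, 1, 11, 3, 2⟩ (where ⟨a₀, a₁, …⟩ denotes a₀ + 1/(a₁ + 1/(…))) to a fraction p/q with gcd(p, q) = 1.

-265/86

a_0 = -4: -4/1
a_1 = 1: -3/1
a_2 = 11: -37/12
a_3 = 3: -114/37
a_4 = 2: -265/86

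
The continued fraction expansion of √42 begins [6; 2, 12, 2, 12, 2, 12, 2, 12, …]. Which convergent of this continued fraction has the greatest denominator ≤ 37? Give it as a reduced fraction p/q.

162/25

a_0 = 6: 6/1  (≤ bound)
a_1 = 2: 13/2  (≤ bound)
a_2 = 12: 162/25  (≤ bound)
a_3 = 2: 337/52  (> 37, stop)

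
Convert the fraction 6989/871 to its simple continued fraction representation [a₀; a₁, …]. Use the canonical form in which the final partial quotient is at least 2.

⌊6989/871⌋ = 8, remainder 21
⌊871/21⌋ = 41, remainder 10
⌊21/10⌋ = 2, remainder 1
⌊10/1⌋ = 10, remainder 0

[8; 41, 2, 10]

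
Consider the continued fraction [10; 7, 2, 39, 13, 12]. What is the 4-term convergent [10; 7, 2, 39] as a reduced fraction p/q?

Build up convergents one term at a time:
a_0 = 10: 10/1
a_1 = 7: 71/7
a_2 = 2: 152/15
a_3 = 39: 5999/592

5999/592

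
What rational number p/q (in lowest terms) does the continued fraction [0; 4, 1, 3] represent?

a_0 = 0: 0/1
a_1 = 4: 1/4
a_2 = 1: 1/5
a_3 = 3: 4/19

4/19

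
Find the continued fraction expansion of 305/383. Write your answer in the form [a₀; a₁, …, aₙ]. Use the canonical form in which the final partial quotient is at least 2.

[0; 1, 3, 1, 10, 7]

305 = 0·383 + 305, so a_0 = 0
383 = 1·305 + 78, so a_1 = 1
305 = 3·78 + 71, so a_2 = 3
78 = 1·71 + 7, so a_3 = 1
71 = 10·7 + 1, so a_4 = 10
7 = 7·1 + 0, so a_5 = 7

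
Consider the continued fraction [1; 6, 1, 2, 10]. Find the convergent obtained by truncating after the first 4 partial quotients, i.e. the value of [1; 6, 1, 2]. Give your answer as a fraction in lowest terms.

23/20

Start with 2.
1 + 1/(2/1) = 1 + 1/2 = 3/2
6 + 1/(3/2) = 6 + 2/3 = 20/3
1 + 1/(20/3) = 1 + 3/20 = 23/20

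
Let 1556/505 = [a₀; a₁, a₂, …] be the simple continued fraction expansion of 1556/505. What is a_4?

2

1556 ÷ 505 → quotient 3, remainder 41
505 ÷ 41 → quotient 12, remainder 13
41 ÷ 13 → quotient 3, remainder 2
13 ÷ 2 → quotient 6, remainder 1
2 ÷ 1 → quotient 2, remainder 0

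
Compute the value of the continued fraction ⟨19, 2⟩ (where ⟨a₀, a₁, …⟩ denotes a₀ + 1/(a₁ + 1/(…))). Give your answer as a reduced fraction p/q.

Compute successive convergents:
a_0 = 19: 19/1
a_1 = 2: 39/2

39/2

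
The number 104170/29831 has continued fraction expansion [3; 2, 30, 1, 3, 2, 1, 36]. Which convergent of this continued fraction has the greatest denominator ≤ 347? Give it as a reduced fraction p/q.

873/250

List convergents until the denominator exceeds the bound:
a_0 = 3: 3/1  (≤ bound)
a_1 = 2: 7/2  (≤ bound)
a_2 = 30: 213/61  (≤ bound)
a_3 = 1: 220/63  (≤ bound)
a_4 = 3: 873/250  (≤ bound)
a_5 = 2: 1966/563  (> 347, stop)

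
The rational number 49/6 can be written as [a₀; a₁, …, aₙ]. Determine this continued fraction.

Repeatedly divide and take the remainder:
49 ÷ 6 → quotient 8, remainder 1
6 ÷ 1 → quotient 6, remainder 0

[8; 6]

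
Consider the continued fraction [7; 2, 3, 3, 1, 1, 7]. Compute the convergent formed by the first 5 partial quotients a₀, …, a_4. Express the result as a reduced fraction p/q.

223/30

a_0 = 7: 7/1
a_1 = 2: 15/2
a_2 = 3: 52/7
a_3 = 3: 171/23
a_4 = 1: 223/30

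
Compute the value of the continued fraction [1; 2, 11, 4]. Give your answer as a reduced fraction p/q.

a_0 = 1: 1/1
a_1 = 2: 3/2
a_2 = 11: 34/23
a_3 = 4: 139/94

139/94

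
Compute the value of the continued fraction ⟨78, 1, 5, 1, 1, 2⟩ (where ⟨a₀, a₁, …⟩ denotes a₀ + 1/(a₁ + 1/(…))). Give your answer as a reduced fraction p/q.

Starting at the tail and folding back:
Start with 2.
1 + 1/(2/1) = 1 + 1/2 = 3/2
1 + 1/(3/2) = 1 + 2/3 = 5/3
5 + 1/(5/3) = 5 + 3/5 = 28/5
1 + 1/(28/5) = 1 + 5/28 = 33/28
78 + 1/(33/28) = 78 + 28/33 = 2602/33

2602/33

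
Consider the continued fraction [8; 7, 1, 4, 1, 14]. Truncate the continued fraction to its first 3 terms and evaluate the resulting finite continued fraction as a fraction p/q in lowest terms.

Start with 1.
7 + 1/(1/1) = 7 + 1/1 = 8/1
8 + 1/(8/1) = 8 + 1/8 = 65/8

65/8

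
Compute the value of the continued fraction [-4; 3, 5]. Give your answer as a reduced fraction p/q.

-59/16

Start with 5.
3 + 1/(5/1) = 3 + 1/5 = 16/5
-4 + 1/(16/5) = -4 + 5/16 = -59/16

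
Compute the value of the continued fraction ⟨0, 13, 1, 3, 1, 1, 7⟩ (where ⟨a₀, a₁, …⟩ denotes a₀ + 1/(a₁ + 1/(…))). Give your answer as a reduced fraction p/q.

68/937

a_0 = 0: 0/1
a_1 = 13: 1/13
a_2 = 1: 1/14
a_3 = 3: 4/55
a_4 = 1: 5/69
a_5 = 1: 9/124
a_6 = 7: 68/937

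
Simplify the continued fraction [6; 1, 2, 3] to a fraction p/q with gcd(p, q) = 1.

67/10

Start with 3.
2 + 1/(3/1) = 2 + 1/3 = 7/3
1 + 1/(7/3) = 1 + 3/7 = 10/7
6 + 1/(10/7) = 6 + 7/10 = 67/10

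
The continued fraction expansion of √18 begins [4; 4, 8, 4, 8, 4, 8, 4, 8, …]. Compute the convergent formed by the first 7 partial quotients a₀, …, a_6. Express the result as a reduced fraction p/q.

Build up convergents one term at a time:
a_0 = 4: 4/1
a_1 = 4: 17/4
a_2 = 8: 140/33
a_3 = 4: 577/136
a_4 = 8: 4756/1121
a_5 = 4: 19601/4620
a_6 = 8: 161564/38081

161564/38081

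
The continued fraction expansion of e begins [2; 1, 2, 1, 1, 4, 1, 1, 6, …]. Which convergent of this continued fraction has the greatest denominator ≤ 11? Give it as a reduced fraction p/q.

List convergents until the denominator exceeds the bound:
a_0 = 2: 2/1  (≤ bound)
a_1 = 1: 3/1  (≤ bound)
a_2 = 2: 8/3  (≤ bound)
a_3 = 1: 11/4  (≤ bound)
a_4 = 1: 19/7  (≤ bound)
a_5 = 4: 87/32  (> 11, stop)

19/7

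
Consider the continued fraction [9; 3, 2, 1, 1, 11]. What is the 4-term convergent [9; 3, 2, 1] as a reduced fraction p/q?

a_0 = 9: 9/1
a_1 = 3: 28/3
a_2 = 2: 65/7
a_3 = 1: 93/10

93/10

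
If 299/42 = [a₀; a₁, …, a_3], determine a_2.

Repeatedly divide and take the remainder:
⌊299/42⌋ = 7, remainder 5
⌊42/5⌋ = 8, remainder 2
⌊5/2⌋ = 2, remainder 1

2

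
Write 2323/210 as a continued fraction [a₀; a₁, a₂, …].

Repeatedly divide and take the remainder:
⌊2323/210⌋ = 11, remainder 13
⌊210/13⌋ = 16, remainder 2
⌊13/2⌋ = 6, remainder 1
⌊2/1⌋ = 2, remainder 0

[11; 16, 6, 2]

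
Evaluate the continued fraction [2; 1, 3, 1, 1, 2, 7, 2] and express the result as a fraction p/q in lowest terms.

1010/363

Start with 2.
7 + 1/(2/1) = 7 + 1/2 = 15/2
2 + 1/(15/2) = 2 + 2/15 = 32/15
1 + 1/(32/15) = 1 + 15/32 = 47/32
1 + 1/(47/32) = 1 + 32/47 = 79/47
3 + 1/(79/47) = 3 + 47/79 = 284/79
1 + 1/(284/79) = 1 + 79/284 = 363/284
2 + 1/(363/284) = 2 + 284/363 = 1010/363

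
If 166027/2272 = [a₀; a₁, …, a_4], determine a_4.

24

166027 ÷ 2272 → quotient 73, remainder 171
2272 ÷ 171 → quotient 13, remainder 49
171 ÷ 49 → quotient 3, remainder 24
49 ÷ 24 → quotient 2, remainder 1
24 ÷ 1 → quotient 24, remainder 0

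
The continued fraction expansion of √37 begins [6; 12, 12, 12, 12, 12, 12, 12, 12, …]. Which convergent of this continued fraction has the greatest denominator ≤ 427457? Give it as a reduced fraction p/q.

List convergents until the denominator exceeds the bound:
a_0 = 6: 6/1  (≤ bound)
a_1 = 12: 73/12  (≤ bound)
a_2 = 12: 882/145  (≤ bound)
a_3 = 12: 10657/1752  (≤ bound)
a_4 = 12: 128766/21169  (≤ bound)
a_5 = 12: 1555849/255780  (≤ bound)
a_6 = 12: 18798954/3090529  (> 427457, stop)

1555849/255780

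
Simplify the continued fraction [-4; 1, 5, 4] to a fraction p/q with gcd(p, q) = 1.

-79/25

a_0 = -4: -4/1
a_1 = 1: -3/1
a_2 = 5: -19/6
a_3 = 4: -79/25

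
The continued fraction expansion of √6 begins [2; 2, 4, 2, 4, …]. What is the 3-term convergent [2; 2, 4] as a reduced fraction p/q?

Compute successive convergents:
a_0 = 2: 2/1
a_1 = 2: 5/2
a_2 = 4: 22/9

22/9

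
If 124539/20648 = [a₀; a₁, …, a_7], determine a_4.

1

124539 = 6·20648 + 651, so a_0 = 6
20648 = 31·651 + 467, so a_1 = 31
651 = 1·467 + 184, so a_2 = 1
467 = 2·184 + 99, so a_3 = 2
184 = 1·99 + 85, so a_4 = 1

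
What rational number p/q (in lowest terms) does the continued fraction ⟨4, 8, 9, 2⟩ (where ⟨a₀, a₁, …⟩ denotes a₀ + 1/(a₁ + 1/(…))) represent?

635/154

Collapse the nested fraction from the inside out:
Start with 2.
9 + 1/(2/1) = 9 + 1/2 = 19/2
8 + 1/(19/2) = 8 + 2/19 = 154/19
4 + 1/(154/19) = 4 + 19/154 = 635/154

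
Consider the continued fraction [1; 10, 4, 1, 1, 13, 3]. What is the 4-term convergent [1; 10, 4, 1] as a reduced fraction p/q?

Collapse the nested fraction from the inside out:
Start with 1.
4 + 1/(1/1) = 4 + 1/1 = 5/1
10 + 1/(5/1) = 10 + 1/5 = 51/5
1 + 1/(51/5) = 1 + 5/51 = 56/51

56/51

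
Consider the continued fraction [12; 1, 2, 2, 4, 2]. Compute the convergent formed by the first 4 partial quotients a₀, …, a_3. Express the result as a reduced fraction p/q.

a_0 = 12: 12/1
a_1 = 1: 13/1
a_2 = 2: 38/3
a_3 = 2: 89/7

89/7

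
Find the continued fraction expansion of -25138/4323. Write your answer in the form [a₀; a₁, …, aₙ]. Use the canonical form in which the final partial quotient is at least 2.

[-6; 5, 2, 2, 10, 3, 1, 3]

Apply division with remainder until the remainder is 0:
-25138 = -6·4323 + 800, so a_0 = -6
4323 = 5·800 + 323, so a_1 = 5
800 = 2·323 + 154, so a_2 = 2
323 = 2·154 + 15, so a_3 = 2
154 = 10·15 + 4, so a_4 = 10
15 = 3·4 + 3, so a_5 = 3
4 = 1·3 + 1, so a_6 = 1
3 = 3·1 + 0, so a_7 = 3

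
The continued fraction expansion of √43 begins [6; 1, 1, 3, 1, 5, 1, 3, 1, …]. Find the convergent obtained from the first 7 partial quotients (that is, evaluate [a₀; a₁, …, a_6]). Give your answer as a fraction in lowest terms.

400/61

Start with 1.
5 + 1/(1/1) = 5 + 1/1 = 6/1
1 + 1/(6/1) = 1 + 1/6 = 7/6
3 + 1/(7/6) = 3 + 6/7 = 27/7
1 + 1/(27/7) = 1 + 7/27 = 34/27
1 + 1/(34/27) = 1 + 27/34 = 61/34
6 + 1/(61/34) = 6 + 34/61 = 400/61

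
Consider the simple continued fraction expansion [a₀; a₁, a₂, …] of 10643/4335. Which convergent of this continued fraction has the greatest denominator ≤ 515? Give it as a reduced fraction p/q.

a_0 = 2: 2/1  (≤ bound)
a_1 = 2: 5/2  (≤ bound)
a_2 = 5: 27/11  (≤ bound)
a_3 = 13: 356/145  (≤ bound)
a_4 = 1: 383/156  (≤ bound)
a_5 = 8: 3420/1393  (> 515, stop)

383/156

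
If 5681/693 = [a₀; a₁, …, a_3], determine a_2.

17

5681 = 8·693 + 137, so a_0 = 8
693 = 5·137 + 8, so a_1 = 5
137 = 17·8 + 1, so a_2 = 17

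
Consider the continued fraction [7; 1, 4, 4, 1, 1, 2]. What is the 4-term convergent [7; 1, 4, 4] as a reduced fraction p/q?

Collapse the nested fraction from the inside out:
Start with 4.
4 + 1/(4/1) = 4 + 1/4 = 17/4
1 + 1/(17/4) = 1 + 4/17 = 21/17
7 + 1/(21/17) = 7 + 17/21 = 164/21

164/21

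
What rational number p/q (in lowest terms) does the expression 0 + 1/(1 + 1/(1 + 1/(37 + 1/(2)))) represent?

77/152

a_0 = 0: 0/1
a_1 = 1: 1/1
a_2 = 1: 1/2
a_3 = 37: 38/75
a_4 = 2: 77/152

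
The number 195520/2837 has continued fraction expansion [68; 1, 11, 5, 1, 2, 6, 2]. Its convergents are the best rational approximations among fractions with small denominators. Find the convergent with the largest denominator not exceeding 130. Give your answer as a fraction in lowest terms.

a_0 = 68: 68/1  (≤ bound)
a_1 = 1: 69/1  (≤ bound)
a_2 = 11: 827/12  (≤ bound)
a_3 = 5: 4204/61  (≤ bound)
a_4 = 1: 5031/73  (≤ bound)
a_5 = 2: 14266/207  (> 130, stop)

5031/73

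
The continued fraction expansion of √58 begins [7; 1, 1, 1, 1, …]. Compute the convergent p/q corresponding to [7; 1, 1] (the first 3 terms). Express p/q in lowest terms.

15/2

Start with 1.
1 + 1/(1/1) = 1 + 1/1 = 2/1
7 + 1/(2/1) = 7 + 1/2 = 15/2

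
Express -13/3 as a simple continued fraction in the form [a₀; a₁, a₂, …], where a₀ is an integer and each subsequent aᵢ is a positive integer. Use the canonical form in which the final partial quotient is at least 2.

[-5; 1, 2]

Repeatedly divide and take the remainder:
-13 ÷ 3 → quotient -5, remainder 2
3 ÷ 2 → quotient 1, remainder 1
2 ÷ 1 → quotient 2, remainder 0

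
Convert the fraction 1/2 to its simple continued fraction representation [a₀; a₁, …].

[0; 2]

⌊1/2⌋ = 0, remainder 1
⌊2/1⌋ = 2, remainder 0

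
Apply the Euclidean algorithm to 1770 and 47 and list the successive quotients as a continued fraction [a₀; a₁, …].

⌊1770/47⌋ = 37, remainder 31
⌊47/31⌋ = 1, remainder 16
⌊31/16⌋ = 1, remainder 15
⌊16/15⌋ = 1, remainder 1
⌊15/1⌋ = 15, remainder 0

[37; 1, 1, 1, 15]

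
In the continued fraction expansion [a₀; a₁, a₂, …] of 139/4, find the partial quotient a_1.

1

139 ÷ 4 → quotient 34, remainder 3
4 ÷ 3 → quotient 1, remainder 1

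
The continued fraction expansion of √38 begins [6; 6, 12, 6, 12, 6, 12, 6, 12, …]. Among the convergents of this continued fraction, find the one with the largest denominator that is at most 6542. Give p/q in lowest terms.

List convergents until the denominator exceeds the bound:
a_0 = 6: 6/1  (≤ bound)
a_1 = 6: 37/6  (≤ bound)
a_2 = 12: 450/73  (≤ bound)
a_3 = 6: 2737/444  (≤ bound)
a_4 = 12: 33294/5401  (≤ bound)
a_5 = 6: 202501/32850  (> 6542, stop)

33294/5401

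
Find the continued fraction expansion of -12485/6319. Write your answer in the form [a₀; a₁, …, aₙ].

-12485 ÷ 6319 → quotient -2, remainder 153
6319 ÷ 153 → quotient 41, remainder 46
153 ÷ 46 → quotient 3, remainder 15
46 ÷ 15 → quotient 3, remainder 1
15 ÷ 1 → quotient 15, remainder 0

[-2; 41, 3, 3, 15]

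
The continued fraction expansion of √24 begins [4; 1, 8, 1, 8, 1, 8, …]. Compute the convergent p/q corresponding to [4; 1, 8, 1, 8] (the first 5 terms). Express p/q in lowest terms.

436/89

Starting at the tail and folding back:
Start with 8.
1 + 1/(8/1) = 1 + 1/8 = 9/8
8 + 1/(9/8) = 8 + 8/9 = 80/9
1 + 1/(80/9) = 1 + 9/80 = 89/80
4 + 1/(89/80) = 4 + 80/89 = 436/89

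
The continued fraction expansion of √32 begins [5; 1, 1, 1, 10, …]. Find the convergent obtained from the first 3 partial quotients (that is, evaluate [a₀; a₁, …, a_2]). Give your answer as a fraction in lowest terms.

11/2

Work from the innermost term outward:
Start with 1.
1 + 1/(1/1) = 1 + 1/1 = 2/1
5 + 1/(2/1) = 5 + 1/2 = 11/2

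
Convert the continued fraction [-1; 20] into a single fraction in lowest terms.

-19/20

Start with 20.
-1 + 1/(20/1) = -1 + 1/20 = -19/20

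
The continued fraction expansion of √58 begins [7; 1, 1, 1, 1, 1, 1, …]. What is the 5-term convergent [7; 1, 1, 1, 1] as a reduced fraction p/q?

a_0 = 7: 7/1
a_1 = 1: 8/1
a_2 = 1: 15/2
a_3 = 1: 23/3
a_4 = 1: 38/5

38/5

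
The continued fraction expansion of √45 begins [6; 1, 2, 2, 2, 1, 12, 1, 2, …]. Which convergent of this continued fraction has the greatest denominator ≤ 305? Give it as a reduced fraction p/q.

List convergents until the denominator exceeds the bound:
a_0 = 6: 6/1  (≤ bound)
a_1 = 1: 7/1  (≤ bound)
a_2 = 2: 20/3  (≤ bound)
a_3 = 2: 47/7  (≤ bound)
a_4 = 2: 114/17  (≤ bound)
a_5 = 1: 161/24  (≤ bound)
a_6 = 12: 2046/305  (≤ bound)
a_7 = 1: 2207/329  (> 305, stop)

2046/305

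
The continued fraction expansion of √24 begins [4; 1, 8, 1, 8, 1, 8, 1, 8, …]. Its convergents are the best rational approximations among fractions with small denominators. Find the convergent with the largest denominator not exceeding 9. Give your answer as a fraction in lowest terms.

a_0 = 4: 4/1  (≤ bound)
a_1 = 1: 5/1  (≤ bound)
a_2 = 8: 44/9  (≤ bound)
a_3 = 1: 49/10  (> 9, stop)

44/9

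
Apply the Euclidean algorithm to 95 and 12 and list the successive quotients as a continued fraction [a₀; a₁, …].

[7; 1, 11]

⌊95/12⌋ = 7, remainder 11
⌊12/11⌋ = 1, remainder 1
⌊11/1⌋ = 11, remainder 0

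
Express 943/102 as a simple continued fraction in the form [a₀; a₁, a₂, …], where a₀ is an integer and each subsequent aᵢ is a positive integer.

⌊943/102⌋ = 9, remainder 25
⌊102/25⌋ = 4, remainder 2
⌊25/2⌋ = 12, remainder 1
⌊2/1⌋ = 2, remainder 0

[9; 4, 12, 2]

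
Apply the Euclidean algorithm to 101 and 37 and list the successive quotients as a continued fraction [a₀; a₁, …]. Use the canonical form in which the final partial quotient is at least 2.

101 ÷ 37 → quotient 2, remainder 27
37 ÷ 27 → quotient 1, remainder 10
27 ÷ 10 → quotient 2, remainder 7
10 ÷ 7 → quotient 1, remainder 3
7 ÷ 3 → quotient 2, remainder 1
3 ÷ 1 → quotient 3, remainder 0

[2; 1, 2, 1, 2, 3]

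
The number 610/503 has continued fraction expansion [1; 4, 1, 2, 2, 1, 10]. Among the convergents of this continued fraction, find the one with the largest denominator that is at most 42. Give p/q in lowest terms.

40/33

List convergents until the denominator exceeds the bound:
a_0 = 1: 1/1  (≤ bound)
a_1 = 4: 5/4  (≤ bound)
a_2 = 1: 6/5  (≤ bound)
a_3 = 2: 17/14  (≤ bound)
a_4 = 2: 40/33  (≤ bound)
a_5 = 1: 57/47  (> 42, stop)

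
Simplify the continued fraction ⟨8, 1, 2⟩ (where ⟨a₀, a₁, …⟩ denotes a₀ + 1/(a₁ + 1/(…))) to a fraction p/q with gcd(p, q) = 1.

26/3

a_0 = 8: 8/1
a_1 = 1: 9/1
a_2 = 2: 26/3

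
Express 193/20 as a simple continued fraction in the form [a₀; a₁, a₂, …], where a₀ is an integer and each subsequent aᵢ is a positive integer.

[9; 1, 1, 1, 6]

193 = 9·20 + 13, so a_0 = 9
20 = 1·13 + 7, so a_1 = 1
13 = 1·7 + 6, so a_2 = 1
7 = 1·6 + 1, so a_3 = 1
6 = 6·1 + 0, so a_4 = 6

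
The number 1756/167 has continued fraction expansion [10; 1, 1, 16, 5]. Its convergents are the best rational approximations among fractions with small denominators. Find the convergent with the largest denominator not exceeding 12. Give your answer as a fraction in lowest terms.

21/2

a_0 = 10: 10/1  (≤ bound)
a_1 = 1: 11/1  (≤ bound)
a_2 = 1: 21/2  (≤ bound)
a_3 = 16: 347/33  (> 12, stop)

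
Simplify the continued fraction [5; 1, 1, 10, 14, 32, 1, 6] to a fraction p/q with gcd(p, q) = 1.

376862/68227

Compute successive convergents:
a_0 = 5: 5/1
a_1 = 1: 6/1
a_2 = 1: 11/2
a_3 = 10: 116/21
a_4 = 14: 1635/296
a_5 = 32: 52436/9493
a_6 = 1: 54071/9789
a_7 = 6: 376862/68227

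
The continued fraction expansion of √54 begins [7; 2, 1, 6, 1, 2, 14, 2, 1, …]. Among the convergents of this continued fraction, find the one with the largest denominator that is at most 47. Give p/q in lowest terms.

169/23

List convergents until the denominator exceeds the bound:
a_0 = 7: 7/1  (≤ bound)
a_1 = 2: 15/2  (≤ bound)
a_2 = 1: 22/3  (≤ bound)
a_3 = 6: 147/20  (≤ bound)
a_4 = 1: 169/23  (≤ bound)
a_5 = 2: 485/66  (> 47, stop)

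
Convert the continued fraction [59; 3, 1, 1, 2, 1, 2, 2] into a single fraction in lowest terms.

Build up convergents one term at a time:
a_0 = 59: 59/1
a_1 = 3: 178/3
a_2 = 1: 237/4
a_3 = 1: 415/7
a_4 = 2: 1067/18
a_5 = 1: 1482/25
a_6 = 2: 4031/68
a_7 = 2: 9544/161

9544/161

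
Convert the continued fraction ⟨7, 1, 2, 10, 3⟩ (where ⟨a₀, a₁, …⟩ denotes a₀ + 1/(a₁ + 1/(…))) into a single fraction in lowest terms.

Start with 3.
10 + 1/(3/1) = 10 + 1/3 = 31/3
2 + 1/(31/3) = 2 + 3/31 = 65/31
1 + 1/(65/31) = 1 + 31/65 = 96/65
7 + 1/(96/65) = 7 + 65/96 = 737/96

737/96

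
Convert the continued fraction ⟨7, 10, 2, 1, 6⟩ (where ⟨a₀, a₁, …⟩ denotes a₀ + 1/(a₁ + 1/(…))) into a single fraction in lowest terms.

Compute successive convergents:
a_0 = 7: 7/1
a_1 = 10: 71/10
a_2 = 2: 149/21
a_3 = 1: 220/31
a_4 = 6: 1469/207

1469/207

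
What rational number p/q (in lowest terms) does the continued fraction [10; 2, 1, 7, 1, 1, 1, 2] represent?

a_0 = 10: 10/1
a_1 = 2: 21/2
a_2 = 1: 31/3
a_3 = 7: 238/23
a_4 = 1: 269/26
a_5 = 1: 507/49
a_6 = 1: 776/75
a_7 = 2: 2059/199

2059/199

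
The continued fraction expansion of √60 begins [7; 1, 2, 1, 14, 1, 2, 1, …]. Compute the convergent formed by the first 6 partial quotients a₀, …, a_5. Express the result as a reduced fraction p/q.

Collapse the nested fraction from the inside out:
Start with 1.
14 + 1/(1/1) = 14 + 1/1 = 15/1
1 + 1/(15/1) = 1 + 1/15 = 16/15
2 + 1/(16/15) = 2 + 15/16 = 47/16
1 + 1/(47/16) = 1 + 16/47 = 63/47
7 + 1/(63/47) = 7 + 47/63 = 488/63

488/63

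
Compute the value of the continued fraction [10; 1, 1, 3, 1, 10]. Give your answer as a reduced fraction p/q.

Start with 10.
1 + 1/(10/1) = 1 + 1/10 = 11/10
3 + 1/(11/10) = 3 + 10/11 = 43/11
1 + 1/(43/11) = 1 + 11/43 = 54/43
1 + 1/(54/43) = 1 + 43/54 = 97/54
10 + 1/(97/54) = 10 + 54/97 = 1024/97

1024/97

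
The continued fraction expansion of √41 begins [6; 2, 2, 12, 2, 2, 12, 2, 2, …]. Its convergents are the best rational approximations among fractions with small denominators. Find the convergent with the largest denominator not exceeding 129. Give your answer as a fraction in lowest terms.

List convergents until the denominator exceeds the bound:
a_0 = 6: 6/1  (≤ bound)
a_1 = 2: 13/2  (≤ bound)
a_2 = 2: 32/5  (≤ bound)
a_3 = 12: 397/62  (≤ bound)
a_4 = 2: 826/129  (≤ bound)
a_5 = 2: 2049/320  (> 129, stop)

826/129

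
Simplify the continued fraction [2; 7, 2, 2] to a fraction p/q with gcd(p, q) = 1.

79/37

Starting at the tail and folding back:
Start with 2.
2 + 1/(2/1) = 2 + 1/2 = 5/2
7 + 1/(5/2) = 7 + 2/5 = 37/5
2 + 1/(37/5) = 2 + 5/37 = 79/37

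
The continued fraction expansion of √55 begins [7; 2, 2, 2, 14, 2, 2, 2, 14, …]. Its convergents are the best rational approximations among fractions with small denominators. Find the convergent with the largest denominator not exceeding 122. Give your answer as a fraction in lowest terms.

a_0 = 7: 7/1  (≤ bound)
a_1 = 2: 15/2  (≤ bound)
a_2 = 2: 37/5  (≤ bound)
a_3 = 2: 89/12  (≤ bound)
a_4 = 14: 1283/173  (> 122, stop)

89/12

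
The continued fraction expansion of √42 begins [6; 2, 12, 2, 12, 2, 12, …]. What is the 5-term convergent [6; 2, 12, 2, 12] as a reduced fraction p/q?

Build up convergents one term at a time:
a_0 = 6: 6/1
a_1 = 2: 13/2
a_2 = 12: 162/25
a_3 = 2: 337/52
a_4 = 12: 4206/649

4206/649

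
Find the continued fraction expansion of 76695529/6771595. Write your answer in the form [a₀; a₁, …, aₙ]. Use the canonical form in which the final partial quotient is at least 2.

76695529 = 11·6771595 + 2207984, so a_0 = 11
6771595 = 3·2207984 + 147643, so a_1 = 3
2207984 = 14·147643 + 140982, so a_2 = 14
147643 = 1·140982 + 6661, so a_3 = 1
140982 = 21·6661 + 1101, so a_4 = 21
6661 = 6·1101 + 55, so a_5 = 6
1101 = 20·55 + 1, so a_6 = 20
55 = 55·1 + 0, so a_7 = 55

[11; 3, 14, 1, 21, 6, 20, 55]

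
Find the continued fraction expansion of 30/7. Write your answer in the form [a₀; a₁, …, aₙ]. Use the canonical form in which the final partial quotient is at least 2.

[4; 3, 2]

⌊30/7⌋ = 4, remainder 2
⌊7/2⌋ = 3, remainder 1
⌊2/1⌋ = 2, remainder 0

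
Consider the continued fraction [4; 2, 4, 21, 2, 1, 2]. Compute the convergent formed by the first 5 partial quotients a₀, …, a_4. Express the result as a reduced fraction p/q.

1738/391

Start with 2.
21 + 1/(2/1) = 21 + 1/2 = 43/2
4 + 1/(43/2) = 4 + 2/43 = 174/43
2 + 1/(174/43) = 2 + 43/174 = 391/174
4 + 1/(391/174) = 4 + 174/391 = 1738/391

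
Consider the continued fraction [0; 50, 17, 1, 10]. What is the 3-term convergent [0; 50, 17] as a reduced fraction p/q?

17/851

Start with 17.
50 + 1/(17/1) = 50 + 1/17 = 851/17
0 + 1/(851/17) = 0 + 17/851 = 17/851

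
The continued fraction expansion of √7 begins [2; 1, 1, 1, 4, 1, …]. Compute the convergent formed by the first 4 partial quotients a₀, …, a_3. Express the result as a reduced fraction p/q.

Start with 1.
1 + 1/(1/1) = 1 + 1/1 = 2/1
1 + 1/(2/1) = 1 + 1/2 = 3/2
2 + 1/(3/2) = 2 + 2/3 = 8/3

8/3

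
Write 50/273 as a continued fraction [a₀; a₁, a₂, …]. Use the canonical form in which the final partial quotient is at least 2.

[0; 5, 2, 5, 1, 3]

Apply division with remainder until the remainder is 0:
⌊50/273⌋ = 0, remainder 50
⌊273/50⌋ = 5, remainder 23
⌊50/23⌋ = 2, remainder 4
⌊23/4⌋ = 5, remainder 3
⌊4/3⌋ = 1, remainder 1
⌊3/1⌋ = 3, remainder 0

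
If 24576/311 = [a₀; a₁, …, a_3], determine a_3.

24576 ÷ 311 → quotient 79, remainder 7
311 ÷ 7 → quotient 44, remainder 3
7 ÷ 3 → quotient 2, remainder 1
3 ÷ 1 → quotient 3, remainder 0

3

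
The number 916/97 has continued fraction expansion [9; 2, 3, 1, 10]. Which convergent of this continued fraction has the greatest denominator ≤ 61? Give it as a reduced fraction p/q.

85/9

a_0 = 9: 9/1  (≤ bound)
a_1 = 2: 19/2  (≤ bound)
a_2 = 3: 66/7  (≤ bound)
a_3 = 1: 85/9  (≤ bound)
a_4 = 10: 916/97  (> 61, stop)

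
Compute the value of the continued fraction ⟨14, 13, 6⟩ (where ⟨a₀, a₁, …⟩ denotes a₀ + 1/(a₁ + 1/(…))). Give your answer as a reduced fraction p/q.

a_0 = 14: 14/1
a_1 = 13: 183/13
a_2 = 6: 1112/79

1112/79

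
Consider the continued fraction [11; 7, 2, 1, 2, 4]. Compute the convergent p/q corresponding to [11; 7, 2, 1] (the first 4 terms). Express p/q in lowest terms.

245/22

a_0 = 11: 11/1
a_1 = 7: 78/7
a_2 = 2: 167/15
a_3 = 1: 245/22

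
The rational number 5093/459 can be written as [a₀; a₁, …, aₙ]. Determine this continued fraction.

Run the Euclidean algorithm, recording each quotient:
5093 ÷ 459 → quotient 11, remainder 44
459 ÷ 44 → quotient 10, remainder 19
44 ÷ 19 → quotient 2, remainder 6
19 ÷ 6 → quotient 3, remainder 1
6 ÷ 1 → quotient 6, remainder 0

[11; 10, 2, 3, 6]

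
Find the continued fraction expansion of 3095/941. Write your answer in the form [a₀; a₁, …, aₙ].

3095 = 3·941 + 272, so a_0 = 3
941 = 3·272 + 125, so a_1 = 3
272 = 2·125 + 22, so a_2 = 2
125 = 5·22 + 15, so a_3 = 5
22 = 1·15 + 7, so a_4 = 1
15 = 2·7 + 1, so a_5 = 2
7 = 7·1 + 0, so a_6 = 7

[3; 3, 2, 5, 1, 2, 7]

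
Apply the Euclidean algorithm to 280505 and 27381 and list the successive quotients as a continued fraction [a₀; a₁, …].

Apply division with remainder until the remainder is 0:
⌊280505/27381⌋ = 10, remainder 6695
⌊27381/6695⌋ = 4, remainder 601
⌊6695/601⌋ = 11, remainder 84
⌊601/84⌋ = 7, remainder 13
⌊84/13⌋ = 6, remainder 6
⌊13/6⌋ = 2, remainder 1
⌊6/1⌋ = 6, remainder 0

[10; 4, 11, 7, 6, 2, 6]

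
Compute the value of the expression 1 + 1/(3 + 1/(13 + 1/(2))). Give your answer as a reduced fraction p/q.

Starting at the tail and folding back:
Start with 2.
13 + 1/(2/1) = 13 + 1/2 = 27/2
3 + 1/(27/2) = 3 + 2/27 = 83/27
1 + 1/(83/27) = 1 + 27/83 = 110/83

110/83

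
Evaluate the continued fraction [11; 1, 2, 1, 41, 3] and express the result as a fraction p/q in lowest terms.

a_0 = 11: 11/1
a_1 = 1: 12/1
a_2 = 2: 35/3
a_3 = 1: 47/4
a_4 = 41: 1962/167
a_5 = 3: 5933/505

5933/505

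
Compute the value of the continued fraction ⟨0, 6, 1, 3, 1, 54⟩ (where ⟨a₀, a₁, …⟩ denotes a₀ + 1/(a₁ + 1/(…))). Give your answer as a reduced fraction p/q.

Start with 54.
1 + 1/(54/1) = 1 + 1/54 = 55/54
3 + 1/(55/54) = 3 + 54/55 = 219/55
1 + 1/(219/55) = 1 + 55/219 = 274/219
6 + 1/(274/219) = 6 + 219/274 = 1863/274
0 + 1/(1863/274) = 0 + 274/1863 = 274/1863

274/1863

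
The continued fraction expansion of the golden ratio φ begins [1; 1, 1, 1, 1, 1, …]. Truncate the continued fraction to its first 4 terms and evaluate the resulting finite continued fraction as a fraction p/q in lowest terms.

5/3

Collapse the nested fraction from the inside out:
Start with 1.
1 + 1/(1/1) = 1 + 1/1 = 2/1
1 + 1/(2/1) = 1 + 1/2 = 3/2
1 + 1/(3/2) = 1 + 2/3 = 5/3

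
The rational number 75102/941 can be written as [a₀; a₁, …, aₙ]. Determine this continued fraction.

[79; 1, 4, 3, 2, 25]

Apply division with remainder until the remainder is 0:
75102 = 79·941 + 763, so a_0 = 79
941 = 1·763 + 178, so a_1 = 1
763 = 4·178 + 51, so a_2 = 4
178 = 3·51 + 25, so a_3 = 3
51 = 2·25 + 1, so a_4 = 2
25 = 25·1 + 0, so a_5 = 25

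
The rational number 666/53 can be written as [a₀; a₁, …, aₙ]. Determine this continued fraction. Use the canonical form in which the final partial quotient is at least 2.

[12; 1, 1, 3, 3, 2]

666 = 12·53 + 30, so a_0 = 12
53 = 1·30 + 23, so a_1 = 1
30 = 1·23 + 7, so a_2 = 1
23 = 3·7 + 2, so a_3 = 3
7 = 3·2 + 1, so a_4 = 3
2 = 2·1 + 0, so a_5 = 2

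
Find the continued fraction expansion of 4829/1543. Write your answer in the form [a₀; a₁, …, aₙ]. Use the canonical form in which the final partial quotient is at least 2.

[3; 7, 1, 2, 1, 1, 28]

Repeatedly divide and take the remainder:
4829 = 3·1543 + 200, so a_0 = 3
1543 = 7·200 + 143, so a_1 = 7
200 = 1·143 + 57, so a_2 = 1
143 = 2·57 + 29, so a_3 = 2
57 = 1·29 + 28, so a_4 = 1
29 = 1·28 + 1, so a_5 = 1
28 = 28·1 + 0, so a_6 = 28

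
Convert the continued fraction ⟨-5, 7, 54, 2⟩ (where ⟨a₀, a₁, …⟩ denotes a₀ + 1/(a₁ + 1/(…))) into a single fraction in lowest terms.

-3716/765

Start with 2.
54 + 1/(2/1) = 54 + 1/2 = 109/2
7 + 1/(109/2) = 7 + 2/109 = 765/109
-5 + 1/(765/109) = -5 + 109/765 = -3716/765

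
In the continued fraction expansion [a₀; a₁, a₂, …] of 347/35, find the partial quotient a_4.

2

⌊347/35⌋ = 9, remainder 32
⌊35/32⌋ = 1, remainder 3
⌊32/3⌋ = 10, remainder 2
⌊3/2⌋ = 1, remainder 1
⌊2/1⌋ = 2, remainder 0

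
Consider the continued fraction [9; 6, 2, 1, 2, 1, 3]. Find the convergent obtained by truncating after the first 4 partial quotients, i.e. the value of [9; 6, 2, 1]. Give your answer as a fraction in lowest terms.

Start with 1.
2 + 1/(1/1) = 2 + 1/1 = 3/1
6 + 1/(3/1) = 6 + 1/3 = 19/3
9 + 1/(19/3) = 9 + 3/19 = 174/19

174/19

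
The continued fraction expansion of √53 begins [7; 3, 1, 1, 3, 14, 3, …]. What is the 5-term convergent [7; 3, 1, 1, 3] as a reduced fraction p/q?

182/25

Starting at the tail and folding back:
Start with 3.
1 + 1/(3/1) = 1 + 1/3 = 4/3
1 + 1/(4/3) = 1 + 3/4 = 7/4
3 + 1/(7/4) = 3 + 4/7 = 25/7
7 + 1/(25/7) = 7 + 7/25 = 182/25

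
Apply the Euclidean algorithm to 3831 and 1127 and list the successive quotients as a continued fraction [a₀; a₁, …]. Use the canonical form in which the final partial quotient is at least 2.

Repeatedly divide and take the remainder:
3831 = 3·1127 + 450, so a_0 = 3
1127 = 2·450 + 227, so a_1 = 2
450 = 1·227 + 223, so a_2 = 1
227 = 1·223 + 4, so a_3 = 1
223 = 55·4 + 3, so a_4 = 55
4 = 1·3 + 1, so a_5 = 1
3 = 3·1 + 0, so a_6 = 3

[3; 2, 1, 1, 55, 1, 3]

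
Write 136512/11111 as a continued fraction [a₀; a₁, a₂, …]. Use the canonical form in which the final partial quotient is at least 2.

⌊136512/11111⌋ = 12, remainder 3180
⌊11111/3180⌋ = 3, remainder 1571
⌊3180/1571⌋ = 2, remainder 38
⌊1571/38⌋ = 41, remainder 13
⌊38/13⌋ = 2, remainder 12
⌊13/12⌋ = 1, remainder 1
⌊12/1⌋ = 12, remainder 0

[12; 3, 2, 41, 2, 1, 12]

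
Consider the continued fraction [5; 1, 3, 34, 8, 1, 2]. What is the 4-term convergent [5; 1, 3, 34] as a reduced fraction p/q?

788/137

Start with 34.
3 + 1/(34/1) = 3 + 1/34 = 103/34
1 + 1/(103/34) = 1 + 34/103 = 137/103
5 + 1/(137/103) = 5 + 103/137 = 788/137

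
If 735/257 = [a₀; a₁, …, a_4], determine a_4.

5

735 ÷ 257 → quotient 2, remainder 221
257 ÷ 221 → quotient 1, remainder 36
221 ÷ 36 → quotient 6, remainder 5
36 ÷ 5 → quotient 7, remainder 1
5 ÷ 1 → quotient 5, remainder 0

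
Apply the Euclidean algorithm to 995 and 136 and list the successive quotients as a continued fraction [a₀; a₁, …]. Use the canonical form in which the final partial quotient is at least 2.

⌊995/136⌋ = 7, remainder 43
⌊136/43⌋ = 3, remainder 7
⌊43/7⌋ = 6, remainder 1
⌊7/1⌋ = 7, remainder 0

[7; 3, 6, 7]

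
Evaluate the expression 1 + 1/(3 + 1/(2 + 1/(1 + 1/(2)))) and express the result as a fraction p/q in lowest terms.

Start with 2.
1 + 1/(2/1) = 1 + 1/2 = 3/2
2 + 1/(3/2) = 2 + 2/3 = 8/3
3 + 1/(8/3) = 3 + 3/8 = 27/8
1 + 1/(27/8) = 1 + 8/27 = 35/27

35/27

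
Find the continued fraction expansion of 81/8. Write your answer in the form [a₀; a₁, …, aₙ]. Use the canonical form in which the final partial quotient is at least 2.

[10; 8]

Repeatedly divide and take the remainder:
⌊81/8⌋ = 10, remainder 1
⌊8/1⌋ = 8, remainder 0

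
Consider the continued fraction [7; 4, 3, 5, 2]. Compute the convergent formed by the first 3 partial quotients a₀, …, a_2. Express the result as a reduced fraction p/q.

Collapse the nested fraction from the inside out:
Start with 3.
4 + 1/(3/1) = 4 + 1/3 = 13/3
7 + 1/(13/3) = 7 + 3/13 = 94/13

94/13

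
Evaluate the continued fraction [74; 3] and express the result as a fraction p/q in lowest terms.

Compute successive convergents:
a_0 = 74: 74/1
a_1 = 3: 223/3

223/3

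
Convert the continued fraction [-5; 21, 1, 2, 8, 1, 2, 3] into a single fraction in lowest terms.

-29104/5875

a_0 = -5: -5/1
a_1 = 21: -104/21
a_2 = 1: -109/22
a_3 = 2: -322/65
a_4 = 8: -2685/542
a_5 = 1: -3007/607
a_6 = 2: -8699/1756
a_7 = 3: -29104/5875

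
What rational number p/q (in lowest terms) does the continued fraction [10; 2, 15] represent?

325/31

Start with 15.
2 + 1/(15/1) = 2 + 1/15 = 31/15
10 + 1/(31/15) = 10 + 15/31 = 325/31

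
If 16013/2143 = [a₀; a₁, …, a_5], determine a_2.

8

Repeatedly divide and take the remainder:
16013 ÷ 2143 → quotient 7, remainder 1012
2143 ÷ 1012 → quotient 2, remainder 119
1012 ÷ 119 → quotient 8, remainder 60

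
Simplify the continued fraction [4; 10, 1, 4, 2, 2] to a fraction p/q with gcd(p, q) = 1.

1195/292

Use the convergent recurrence hₖ = aₖ·hₖ₋₁ + hₖ₋₂ (and likewise for the denominators kₖ):
a_0 = 4: 4/1
a_1 = 10: 41/10
a_2 = 1: 45/11
a_3 = 4: 221/54
a_4 = 2: 487/119
a_5 = 2: 1195/292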